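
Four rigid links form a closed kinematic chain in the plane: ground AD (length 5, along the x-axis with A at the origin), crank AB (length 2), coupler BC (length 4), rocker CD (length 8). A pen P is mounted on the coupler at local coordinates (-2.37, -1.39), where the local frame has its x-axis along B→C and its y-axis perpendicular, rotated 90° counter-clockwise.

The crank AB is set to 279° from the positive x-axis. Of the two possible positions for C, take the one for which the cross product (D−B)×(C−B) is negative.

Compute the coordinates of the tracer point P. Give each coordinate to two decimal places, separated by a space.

-0.64 0.60

A=(0,0), D=(5.00,0)
B = A + 2.00·(cos279°, sin279°) = (0.3129, -1.9754)
|BD| = 5.0864
circle(B,4.00) ∩ circle(D,8.00): a=-2.1753, h=3.3568
  candidates: C₊=(-2.9953,0.2731) cross=17.074; C₋=(-0.3880,-5.9135) cross=-17.074
  mode - wants cross < 0 → take C=(-0.3880,-5.9135) (cross=-17.074)
ex = (C−B)/|BC| = (-0.1752,-0.9845); ey = (0.9845,-0.1752)
P = B + -2.37·ex + -1.39·ey = (-0.6404,0.6015)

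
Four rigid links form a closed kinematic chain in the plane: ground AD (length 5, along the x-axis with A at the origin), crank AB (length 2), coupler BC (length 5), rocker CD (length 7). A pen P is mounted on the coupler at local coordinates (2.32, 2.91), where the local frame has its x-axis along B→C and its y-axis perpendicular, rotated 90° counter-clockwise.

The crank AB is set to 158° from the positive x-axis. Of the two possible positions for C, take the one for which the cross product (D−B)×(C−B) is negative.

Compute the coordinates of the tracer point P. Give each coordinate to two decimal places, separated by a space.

1.52 -0.81

A=(0,0), D=(5.00,0)
B = A + 2.00·(cos158°, sin158°) = (-1.8544, 0.7492)
|BD| = 6.8952
circle(B,5.00) ∩ circle(D,7.00): a=1.7073, h=4.6995
  candidates: C₊=(0.3534,5.2354) cross=32.404; C₋=(-0.6679,-4.1080) cross=-32.404
  mode - wants cross < 0 → take C=(-0.6679,-4.1080) (cross=-32.404)
ex = (C−B)/|BC| = (0.2373,-0.9714); ey = (0.9714,0.2373)
P = B + 2.32·ex + 2.91·ey = (1.5231,-0.8140)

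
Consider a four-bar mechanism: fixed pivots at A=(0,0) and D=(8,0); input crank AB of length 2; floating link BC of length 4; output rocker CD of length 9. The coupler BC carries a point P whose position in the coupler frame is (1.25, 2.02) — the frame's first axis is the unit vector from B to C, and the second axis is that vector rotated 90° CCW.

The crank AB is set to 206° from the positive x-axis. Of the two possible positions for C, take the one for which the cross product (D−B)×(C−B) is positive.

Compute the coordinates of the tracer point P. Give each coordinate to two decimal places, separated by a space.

-3.31 0.95

A=(0,0), D=(8.00,0)
B = A + 2.00·(cos206°, sin206°) = (-1.7976, -0.8767)
|BD| = 9.8367
circle(B,4.00) ∩ circle(D,9.00): a=1.6144, h=3.6597
  candidates: C₊=(-0.5158,2.9123) cross=36.000; C₋=(0.1366,-4.3780) cross=-36.000
  mode + wants cross > 0 → take C=(-0.5158,2.9123) (cross=36.000)
ex = (C−B)/|BC| = (0.3205,0.9473); ey = (-0.9473,0.3205)
P = B + 1.25·ex + 2.02·ey = (-3.3105,0.9547)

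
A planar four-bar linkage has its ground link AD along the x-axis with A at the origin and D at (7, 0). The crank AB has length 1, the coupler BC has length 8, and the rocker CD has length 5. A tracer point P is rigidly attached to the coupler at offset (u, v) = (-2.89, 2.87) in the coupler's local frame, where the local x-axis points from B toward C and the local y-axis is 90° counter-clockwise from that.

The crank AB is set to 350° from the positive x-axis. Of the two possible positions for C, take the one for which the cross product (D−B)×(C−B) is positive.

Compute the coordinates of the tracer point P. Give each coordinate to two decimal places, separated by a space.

-3.08 0.15

A=(0,0), D=(7.00,0)
B = A + 1.00·(cos350°, sin350°) = (0.9848, -0.1736)
|BD| = 6.0177
circle(B,8.00) ∩ circle(D,5.00): a=6.2493, h=4.9946
  candidates: C₊=(7.0874,4.9992) cross=30.056; C₋=(7.3756,-4.9859) cross=-30.056
  mode + wants cross > 0 → take C=(7.0874,4.9992) (cross=30.056)
ex = (C−B)/|BC| = (0.7628,0.6466); ey = (-0.6466,0.7628)
P = B + -2.89·ex + 2.87·ey = (-3.0755,0.1469)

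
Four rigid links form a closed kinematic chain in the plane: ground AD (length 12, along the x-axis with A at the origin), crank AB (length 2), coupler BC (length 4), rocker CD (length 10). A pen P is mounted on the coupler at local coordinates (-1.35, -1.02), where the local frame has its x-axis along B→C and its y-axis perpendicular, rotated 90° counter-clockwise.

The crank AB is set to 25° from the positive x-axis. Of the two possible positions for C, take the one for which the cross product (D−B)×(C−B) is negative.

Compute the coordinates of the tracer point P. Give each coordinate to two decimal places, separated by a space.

A=(0,0), D=(12.00,0)
B = A + 2.00·(cos25°, sin25°) = (1.8126, 0.8452)
|BD| = 10.2224
circle(B,4.00) ∩ circle(D,10.00): a=1.0026, h=3.8723
  candidates: C₊=(3.1319,4.6214) cross=39.584; C₋=(2.4916,-3.0967) cross=-39.584
  mode - wants cross < 0 → take C=(2.4916,-3.0967) (cross=-39.584)
ex = (C−B)/|BC| = (0.1697,-0.9855); ey = (0.9855,0.1697)
P = B + -1.35·ex + -1.02·ey = (0.5783,2.0025)

0.58 2.00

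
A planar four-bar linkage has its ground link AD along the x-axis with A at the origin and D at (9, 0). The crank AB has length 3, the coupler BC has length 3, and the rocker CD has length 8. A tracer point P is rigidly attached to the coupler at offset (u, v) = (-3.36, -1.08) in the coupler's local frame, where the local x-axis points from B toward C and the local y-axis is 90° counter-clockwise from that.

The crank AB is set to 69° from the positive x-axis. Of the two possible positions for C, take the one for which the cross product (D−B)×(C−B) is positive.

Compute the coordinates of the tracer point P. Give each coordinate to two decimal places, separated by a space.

-0.12 -0.52

A=(0,0), D=(9.00,0)
B = A + 3.00·(cos69°, sin69°) = (1.0751, 2.8007)
|BD| = 8.4052
circle(B,3.00) ∩ circle(D,8.00): a=0.9309, h=2.8519
  candidates: C₊=(2.9031,5.1795) cross=23.971; C₋=(1.0025,-0.1984) cross=-23.971
  mode + wants cross > 0 → take C=(2.9031,5.1795) (cross=23.971)
ex = (C−B)/|BC| = (0.6093,0.7929); ey = (-0.7929,0.6093)
P = B + -3.36·ex + -1.08·ey = (-0.1159,-0.5216)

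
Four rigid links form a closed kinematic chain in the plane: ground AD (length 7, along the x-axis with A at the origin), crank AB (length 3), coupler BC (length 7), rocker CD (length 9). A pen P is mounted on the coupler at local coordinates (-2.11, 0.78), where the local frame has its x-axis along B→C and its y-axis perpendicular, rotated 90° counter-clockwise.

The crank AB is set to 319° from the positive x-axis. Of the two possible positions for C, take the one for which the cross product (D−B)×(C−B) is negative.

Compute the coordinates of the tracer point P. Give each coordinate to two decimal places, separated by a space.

2.35 0.28

A=(0,0), D=(7.00,0)
B = A + 3.00·(cos319°, sin319°) = (2.2641, -1.9682)
|BD| = 5.1286
circle(B,7.00) ∩ circle(D,9.00): a=-0.5555, h=6.9779
  candidates: C₊=(-0.9267,4.2623) cross=35.787; C₋=(4.4291,-8.6250) cross=-35.787
  mode - wants cross < 0 → take C=(4.4291,-8.6250) (cross=-35.787)
ex = (C−B)/|BC| = (0.3093,-0.9510); ey = (0.9510,0.3093)
P = B + -2.11·ex + 0.78·ey = (2.3533,0.2796)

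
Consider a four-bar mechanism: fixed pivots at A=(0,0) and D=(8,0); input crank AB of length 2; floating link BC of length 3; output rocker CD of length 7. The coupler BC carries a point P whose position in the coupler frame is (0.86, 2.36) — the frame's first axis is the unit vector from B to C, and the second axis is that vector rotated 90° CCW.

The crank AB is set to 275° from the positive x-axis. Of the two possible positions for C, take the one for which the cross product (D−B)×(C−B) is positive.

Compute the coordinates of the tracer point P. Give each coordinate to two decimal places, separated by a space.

A=(0,0), D=(8.00,0)
B = A + 2.00·(cos275°, sin275°) = (0.1743, -1.9924)
|BD| = 8.0753
circle(B,3.00) ∩ circle(D,7.00): a=1.5610, h=2.5619
  candidates: C₊=(1.0550,0.8754) cross=20.688; C₋=(2.3191,-4.0900) cross=-20.688
  mode + wants cross > 0 → take C=(1.0550,0.8754) (cross=20.688)
ex = (C−B)/|BC| = (0.2935,0.9559); ey = (-0.9559,0.2935)
P = B + 0.86·ex + 2.36·ey = (-1.8293,-0.4775)

-1.83 -0.48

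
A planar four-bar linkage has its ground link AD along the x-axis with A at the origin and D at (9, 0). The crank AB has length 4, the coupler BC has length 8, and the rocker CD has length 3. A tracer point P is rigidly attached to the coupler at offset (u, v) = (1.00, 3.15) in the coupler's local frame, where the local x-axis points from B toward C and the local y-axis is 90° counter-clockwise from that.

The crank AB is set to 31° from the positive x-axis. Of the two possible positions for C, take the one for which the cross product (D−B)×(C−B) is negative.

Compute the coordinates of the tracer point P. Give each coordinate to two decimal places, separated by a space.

6.17 3.90

A=(0,0), D=(9.00,0)
B = A + 4.00·(cos31°, sin31°) = (3.4287, 2.0602)
|BD| = 5.9400
circle(B,8.00) ∩ circle(D,3.00): a=7.5996, h=2.4992
  candidates: C₊=(11.4233,1.7684) cross=14.845; C₋=(9.6898,-2.9196) cross=-14.845
  mode - wants cross < 0 → take C=(9.6898,-2.9196) (cross=-14.845)
ex = (C−B)/|BC| = (0.7826,-0.6225); ey = (0.6225,0.7826)
P = B + 1.00·ex + 3.15·ey = (6.1721,3.9030)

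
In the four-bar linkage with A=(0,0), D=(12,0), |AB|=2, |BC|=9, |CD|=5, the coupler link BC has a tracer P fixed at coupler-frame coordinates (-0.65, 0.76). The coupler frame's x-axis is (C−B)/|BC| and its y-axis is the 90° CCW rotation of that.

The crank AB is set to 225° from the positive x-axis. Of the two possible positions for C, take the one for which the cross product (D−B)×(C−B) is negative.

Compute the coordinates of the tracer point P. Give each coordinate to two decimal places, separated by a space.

-1.99 -0.60

A=(0,0), D=(12.00,0)
B = A + 2.00·(cos225°, sin225°) = (-1.4142, -1.4142)
|BD| = 13.4886
circle(B,9.00) ∩ circle(D,5.00): a=8.8201, h=1.7904
  candidates: C₊=(7.1696,1.2911) cross=24.150; C₋=(7.5450,-2.2700) cross=-24.150
  mode - wants cross < 0 → take C=(7.5450,-2.2700) (cross=-24.150)
ex = (C−B)/|BC| = (0.9955,-0.0951); ey = (0.0951,0.9955)
P = B + -0.65·ex + 0.76·ey = (-1.9890,-0.5958)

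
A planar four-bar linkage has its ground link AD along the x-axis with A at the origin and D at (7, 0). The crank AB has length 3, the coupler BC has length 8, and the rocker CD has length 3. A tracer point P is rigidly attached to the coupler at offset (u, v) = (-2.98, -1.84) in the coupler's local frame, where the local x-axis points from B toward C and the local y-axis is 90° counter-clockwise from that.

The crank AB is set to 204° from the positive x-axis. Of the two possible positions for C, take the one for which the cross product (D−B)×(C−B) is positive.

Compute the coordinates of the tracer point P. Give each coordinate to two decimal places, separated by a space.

-4.78 -4.06

A=(0,0), D=(7.00,0)
B = A + 3.00·(cos204°, sin204°) = (-2.7406, -1.2202)
|BD| = 9.8168
circle(B,8.00) ∩ circle(D,3.00): a=7.7097, h=2.1355
  candidates: C₊=(4.6438,1.8570) cross=20.964; C₋=(5.1747,-2.3808) cross=-20.964
  mode + wants cross > 0 → take C=(4.6438,1.8570) (cross=20.964)
ex = (C−B)/|BC| = (0.9231,0.3847); ey = (-0.3847,0.9231)
P = B + -2.98·ex + -1.84·ey = (-4.7836,-4.0649)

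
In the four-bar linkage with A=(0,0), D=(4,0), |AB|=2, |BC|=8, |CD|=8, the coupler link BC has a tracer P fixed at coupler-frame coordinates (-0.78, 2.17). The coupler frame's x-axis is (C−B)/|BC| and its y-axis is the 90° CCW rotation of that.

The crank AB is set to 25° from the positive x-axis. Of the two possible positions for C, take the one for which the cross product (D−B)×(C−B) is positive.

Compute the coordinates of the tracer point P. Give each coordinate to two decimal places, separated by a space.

A=(0,0), D=(4.00,0)
B = A + 2.00·(cos25°, sin25°) = (1.8126, 0.8452)
|BD| = 2.3450
circle(B,8.00) ∩ circle(D,8.00): a=1.1725, h=7.9136
  candidates: C₊=(5.7587,7.8043) cross=18.558; C₋=(0.0539,-6.9591) cross=-18.558
  mode + wants cross > 0 → take C=(5.7587,7.8043) (cross=18.558)
ex = (C−B)/|BC| = (0.4933,0.8699); ey = (-0.8699,0.4933)
P = B + -0.78·ex + 2.17·ey = (-0.4598,1.2371)

-0.46 1.24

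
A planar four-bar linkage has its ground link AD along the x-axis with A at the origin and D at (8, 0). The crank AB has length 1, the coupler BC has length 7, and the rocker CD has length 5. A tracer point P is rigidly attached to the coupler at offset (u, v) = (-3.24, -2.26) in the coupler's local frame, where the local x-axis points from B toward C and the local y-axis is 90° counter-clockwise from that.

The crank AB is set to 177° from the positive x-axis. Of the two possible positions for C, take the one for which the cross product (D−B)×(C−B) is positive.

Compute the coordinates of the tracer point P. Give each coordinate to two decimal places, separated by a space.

-2.47 -3.61

A=(0,0), D=(8.00,0)
B = A + 1.00·(cos177°, sin177°) = (-0.9986, 0.0523)
|BD| = 8.9988
circle(B,7.00) ∩ circle(D,5.00): a=5.8329, h=3.8700
  candidates: C₊=(4.8567,3.8884) cross=34.826; C₋=(4.8117,-3.8516) cross=-34.826
  mode + wants cross > 0 → take C=(4.8567,3.8884) (cross=34.826)
ex = (C−B)/|BC| = (0.8365,0.5480); ey = (-0.5480,0.8365)
P = B + -3.24·ex + -2.26·ey = (-2.4703,-3.6136)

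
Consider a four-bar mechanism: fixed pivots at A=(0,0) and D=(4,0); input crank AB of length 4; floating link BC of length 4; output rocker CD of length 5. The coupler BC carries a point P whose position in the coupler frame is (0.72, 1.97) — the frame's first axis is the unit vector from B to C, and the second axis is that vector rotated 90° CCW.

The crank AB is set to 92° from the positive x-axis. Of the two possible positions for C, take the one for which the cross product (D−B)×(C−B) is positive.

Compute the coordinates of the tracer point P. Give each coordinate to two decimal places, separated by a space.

0.07 6.08

A=(0,0), D=(4.00,0)
B = A + 4.00·(cos92°, sin92°) = (-0.1396, 3.9976)
|BD| = 5.7547
circle(B,4.00) ∩ circle(D,5.00): a=2.0954, h=3.4072
  candidates: C₊=(3.7346,4.9929) cross=19.608; C₋=(-0.9992,0.0910) cross=-19.608
  mode + wants cross > 0 → take C=(3.7346,4.9929) (cross=19.608)
ex = (C−B)/|BC| = (0.9685,0.2488); ey = (-0.2488,0.9685)
P = B + 0.72·ex + 1.97·ey = (0.0675,6.0848)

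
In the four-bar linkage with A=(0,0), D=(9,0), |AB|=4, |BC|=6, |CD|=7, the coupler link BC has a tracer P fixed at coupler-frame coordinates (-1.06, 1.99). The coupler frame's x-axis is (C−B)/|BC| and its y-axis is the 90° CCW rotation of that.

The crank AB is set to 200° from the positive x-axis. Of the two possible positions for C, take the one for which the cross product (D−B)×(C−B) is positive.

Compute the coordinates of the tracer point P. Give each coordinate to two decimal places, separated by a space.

A=(0,0), D=(9.00,0)
B = A + 4.00·(cos200°, sin200°) = (-3.7588, -1.3681)
|BD| = 12.8319
circle(B,6.00) ∩ circle(D,7.00): a=5.9094, h=1.0387
  candidates: C₊=(2.0062,0.2948) cross=13.329; C₋=(2.2277,-1.7708) cross=-13.329
  mode + wants cross > 0 → take C=(2.0062,0.2948) (cross=13.329)
ex = (C−B)/|BC| = (0.9608,0.2771); ey = (-0.2771,0.9608)
P = B + -1.06·ex + 1.99·ey = (-5.3288,0.2502)

-5.33 0.25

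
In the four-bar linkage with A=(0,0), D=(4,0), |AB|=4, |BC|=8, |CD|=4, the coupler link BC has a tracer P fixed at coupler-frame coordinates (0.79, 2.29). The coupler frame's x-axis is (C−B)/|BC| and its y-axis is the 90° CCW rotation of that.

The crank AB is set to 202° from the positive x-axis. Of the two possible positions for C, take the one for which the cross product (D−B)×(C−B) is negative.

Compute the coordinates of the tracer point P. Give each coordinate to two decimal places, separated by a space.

A=(0,0), D=(4.00,0)
B = A + 4.00·(cos202°, sin202°) = (-3.7087, -1.4984)
|BD| = 7.8530
circle(B,8.00) ∩ circle(D,4.00): a=6.9827, h=3.9042
  candidates: C₊=(2.4007,3.6664) cross=30.659; C₋=(3.8906,-3.9985) cross=-30.659
  mode - wants cross < 0 → take C=(3.8906,-3.9985) (cross=-30.659)
ex = (C−B)/|BC| = (0.9499,-0.3125); ey = (0.3125,0.9499)
P = B + 0.79·ex + 2.29·ey = (-2.2427,0.4300)

-2.24 0.43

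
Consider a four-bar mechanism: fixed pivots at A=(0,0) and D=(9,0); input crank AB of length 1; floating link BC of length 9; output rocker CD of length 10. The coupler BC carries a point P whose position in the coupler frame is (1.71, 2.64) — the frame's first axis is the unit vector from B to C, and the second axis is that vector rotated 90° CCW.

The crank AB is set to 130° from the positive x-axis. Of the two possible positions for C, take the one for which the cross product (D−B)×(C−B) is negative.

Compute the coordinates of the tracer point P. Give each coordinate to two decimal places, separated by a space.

2.43 0.11

A=(0,0), D=(9.00,0)
B = A + 1.00·(cos130°, sin130°) = (-0.6428, 0.7660)
|BD| = 9.6732
circle(B,9.00) ∩ circle(D,10.00): a=3.8545, h=8.1328
  candidates: C₊=(3.8437,8.5681) cross=78.670; C₋=(2.5555,-7.6465) cross=-78.670
  mode - wants cross < 0 → take C=(2.5555,-7.6465) (cross=-78.670)
ex = (C−B)/|BC| = (0.3554,-0.9347); ey = (0.9347,0.3554)
P = B + 1.71·ex + 2.64·ey = (2.4326,0.1058)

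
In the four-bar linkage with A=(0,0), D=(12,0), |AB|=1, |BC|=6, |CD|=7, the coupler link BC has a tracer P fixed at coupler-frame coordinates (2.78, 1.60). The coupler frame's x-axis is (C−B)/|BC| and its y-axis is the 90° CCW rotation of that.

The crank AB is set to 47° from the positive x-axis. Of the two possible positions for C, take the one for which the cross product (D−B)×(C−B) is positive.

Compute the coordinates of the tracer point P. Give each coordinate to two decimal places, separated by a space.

A=(0,0), D=(12.00,0)
B = A + 1.00·(cos47°, sin47°) = (0.6820, 0.7314)
|BD| = 11.3416
circle(B,6.00) ∩ circle(D,7.00): a=5.0977, h=3.1644
  candidates: C₊=(5.9731,3.5605) cross=35.890; C₋=(5.5650,-2.7552) cross=-35.890
  mode + wants cross > 0 → take C=(5.9731,3.5605) (cross=35.890)
ex = (C−B)/|BC| = (0.8819,0.4715); ey = (-0.4715,0.8819)
P = B + 2.78·ex + 1.60·ey = (2.3791,3.4531)

2.38 3.45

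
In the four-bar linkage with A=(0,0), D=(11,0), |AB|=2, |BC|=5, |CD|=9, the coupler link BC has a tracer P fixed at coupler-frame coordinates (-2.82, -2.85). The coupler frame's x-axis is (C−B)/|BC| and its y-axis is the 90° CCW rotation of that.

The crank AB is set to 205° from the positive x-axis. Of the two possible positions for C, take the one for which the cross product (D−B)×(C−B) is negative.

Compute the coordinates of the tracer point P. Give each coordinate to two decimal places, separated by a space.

-5.65 -2.02

A=(0,0), D=(11.00,0)
B = A + 2.00·(cos205°, sin205°) = (-1.8126, -0.8452)
|BD| = 12.8405
circle(B,5.00) ∩ circle(D,9.00): a=4.2396, h=2.6506
  candidates: C₊=(2.2433,2.0787) cross=34.035; C₋=(2.5923,-3.2110) cross=-34.035
  mode - wants cross < 0 → take C=(2.5923,-3.2110) (cross=-34.035)
ex = (C−B)/|BC| = (0.8810,-0.4732); ey = (0.4732,0.8810)
P = B + -2.82·ex + -2.85·ey = (-5.6455,-2.0217)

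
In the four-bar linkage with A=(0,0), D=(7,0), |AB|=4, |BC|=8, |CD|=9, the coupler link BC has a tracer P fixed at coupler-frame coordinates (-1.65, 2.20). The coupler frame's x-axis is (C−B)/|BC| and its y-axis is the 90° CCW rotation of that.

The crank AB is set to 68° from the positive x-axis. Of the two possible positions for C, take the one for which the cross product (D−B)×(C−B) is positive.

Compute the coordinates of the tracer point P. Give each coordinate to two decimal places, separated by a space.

-1.19 4.27

A=(0,0), D=(7.00,0)
B = A + 4.00·(cos68°, sin68°) = (1.4984, 3.7087)
|BD| = 6.6349
circle(B,8.00) ∩ circle(D,9.00): a=2.0364, h=7.7365
  candidates: C₊=(7.5114,8.9855) cross=51.331; C₋=(-1.1375,-3.8445) cross=-51.331
  mode + wants cross > 0 → take C=(7.5114,8.9855) (cross=51.331)
ex = (C−B)/|BC| = (0.7516,0.6596); ey = (-0.6596,0.7516)
P = B + -1.65·ex + 2.20·ey = (-1.1929,4.2740)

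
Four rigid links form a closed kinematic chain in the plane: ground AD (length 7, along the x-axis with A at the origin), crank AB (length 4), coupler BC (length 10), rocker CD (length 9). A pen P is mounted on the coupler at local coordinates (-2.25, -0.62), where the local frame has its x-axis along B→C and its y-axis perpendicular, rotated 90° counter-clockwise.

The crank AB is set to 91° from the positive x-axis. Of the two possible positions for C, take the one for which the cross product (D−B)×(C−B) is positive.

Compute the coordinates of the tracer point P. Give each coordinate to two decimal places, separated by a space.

A=(0,0), D=(7.00,0)
B = A + 4.00·(cos91°, sin91°) = (-0.0698, 3.9994)
|BD| = 8.1226
circle(B,10.00) ∩ circle(D,9.00): a=5.2309, h=8.5228
  candidates: C₊=(8.6795,8.8419) cross=69.227; C₋=(0.2867,-5.9943) cross=-69.227
  mode + wants cross > 0 → take C=(8.6795,8.8419) (cross=69.227)
ex = (C−B)/|BC| = (0.8749,0.4843); ey = (-0.4843,0.8749)
P = B + -2.25·ex + -0.62·ey = (-1.7382,2.3674)

-1.74 2.37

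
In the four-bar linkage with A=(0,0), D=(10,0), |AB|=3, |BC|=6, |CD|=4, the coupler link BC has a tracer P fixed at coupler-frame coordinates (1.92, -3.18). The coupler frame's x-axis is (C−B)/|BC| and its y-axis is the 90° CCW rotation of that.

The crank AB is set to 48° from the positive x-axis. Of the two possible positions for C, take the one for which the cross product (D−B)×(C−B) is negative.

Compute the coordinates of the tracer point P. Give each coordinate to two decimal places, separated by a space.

A=(0,0), D=(10.00,0)
B = A + 3.00·(cos48°, sin48°) = (2.0074, 2.2294)
|BD| = 8.2977
circle(B,6.00) ∩ circle(D,4.00): a=5.3540, h=2.7082
  candidates: C₊=(7.8922,3.3996) cross=22.472; C₋=(6.4369,-1.8177) cross=-22.472
  mode - wants cross < 0 → take C=(6.4369,-1.8177) (cross=-22.472)
ex = (C−B)/|BC| = (0.7382,-0.6745); ey = (0.6745,0.7382)
P = B + 1.92·ex + -3.18·ey = (1.2798,-1.4133)

1.28 -1.41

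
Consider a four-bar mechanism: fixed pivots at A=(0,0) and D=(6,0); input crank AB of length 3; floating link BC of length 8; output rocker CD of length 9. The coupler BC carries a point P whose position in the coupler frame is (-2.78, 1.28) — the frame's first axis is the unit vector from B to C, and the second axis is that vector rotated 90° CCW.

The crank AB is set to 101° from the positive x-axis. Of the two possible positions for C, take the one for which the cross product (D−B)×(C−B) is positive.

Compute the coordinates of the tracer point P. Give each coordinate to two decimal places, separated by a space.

A=(0,0), D=(6.00,0)
B = A + 3.00·(cos101°, sin101°) = (-0.5724, 2.9449)
|BD| = 7.2020
circle(B,8.00) ∩ circle(D,9.00): a=2.4208, h=7.6249
  candidates: C₊=(4.7546,8.9134) cross=54.915; C₋=(-1.4811,-5.0033) cross=-54.915
  mode + wants cross > 0 → take C=(4.7546,8.9134) (cross=54.915)
ex = (C−B)/|BC| = (0.6659,0.7461); ey = (-0.7461,0.6659)
P = B + -2.78·ex + 1.28·ey = (-3.3785,1.7231)

-3.38 1.72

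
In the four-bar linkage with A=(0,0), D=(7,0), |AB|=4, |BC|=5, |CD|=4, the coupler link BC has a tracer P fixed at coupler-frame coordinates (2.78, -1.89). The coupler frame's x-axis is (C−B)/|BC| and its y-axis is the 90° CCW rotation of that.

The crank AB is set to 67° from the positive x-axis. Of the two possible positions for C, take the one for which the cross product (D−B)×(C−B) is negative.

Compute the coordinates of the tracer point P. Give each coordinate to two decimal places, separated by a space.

A=(0,0), D=(7.00,0)
B = A + 4.00·(cos67°, sin67°) = (1.5629, 3.6820)
|BD| = 6.5665
circle(B,5.00) ∩ circle(D,4.00): a=3.9686, h=3.0415
  candidates: C₊=(6.5543,3.9751) cross=19.972; C₋=(3.1434,-1.0616) cross=-19.972
  mode - wants cross < 0 → take C=(3.1434,-1.0616) (cross=-19.972)
ex = (C−B)/|BC| = (0.3161,-0.9487); ey = (0.9487,0.3161)
P = B + 2.78·ex + -1.89·ey = (0.6486,0.4471)

0.65 0.45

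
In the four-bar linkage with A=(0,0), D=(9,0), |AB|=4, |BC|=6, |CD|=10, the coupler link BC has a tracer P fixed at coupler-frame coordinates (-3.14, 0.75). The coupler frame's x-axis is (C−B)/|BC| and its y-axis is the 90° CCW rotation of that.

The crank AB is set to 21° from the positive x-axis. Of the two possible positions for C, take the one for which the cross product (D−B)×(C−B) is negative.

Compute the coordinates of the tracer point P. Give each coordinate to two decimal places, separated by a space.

6.53 3.04

A=(0,0), D=(9.00,0)
B = A + 4.00·(cos21°, sin21°) = (3.7343, 1.4335)
|BD| = 5.4573
circle(B,6.00) ∩ circle(D,10.00): a=-3.1350, h=5.1158
  candidates: C₊=(2.0531,7.1931) cross=27.919; C₋=(-0.6344,-2.6792) cross=-27.919
  mode - wants cross < 0 → take C=(-0.6344,-2.6792) (cross=-27.919)
ex = (C−B)/|BC| = (-0.7281,-0.6854); ey = (0.6854,-0.7281)
P = B + -3.14·ex + 0.75·ey = (6.5347,3.0397)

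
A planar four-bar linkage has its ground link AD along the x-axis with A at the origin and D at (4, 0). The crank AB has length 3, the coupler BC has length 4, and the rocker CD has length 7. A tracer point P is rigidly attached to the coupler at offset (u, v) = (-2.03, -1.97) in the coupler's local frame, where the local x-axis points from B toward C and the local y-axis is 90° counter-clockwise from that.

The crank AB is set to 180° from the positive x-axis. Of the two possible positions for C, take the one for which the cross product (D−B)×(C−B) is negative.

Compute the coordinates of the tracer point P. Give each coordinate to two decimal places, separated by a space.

A=(0,0), D=(4.00,0)
B = A + 3.00·(cos180°, sin180°) = (-3.0000, 0.0000)
|BD| = 7.0000
circle(B,4.00) ∩ circle(D,7.00): a=1.1429, h=3.8333
  candidates: C₊=(-1.8571,3.8333) cross=26.833; C₋=(-1.8571,-3.8333) cross=-26.833
  mode - wants cross < 0 → take C=(-1.8571,-3.8333) (cross=-26.833)
ex = (C−B)/|BC| = (0.2857,-0.9583); ey = (0.9583,0.2857)
P = B + -2.03·ex + -1.97·ey = (-5.4679,1.3825)

-5.47 1.38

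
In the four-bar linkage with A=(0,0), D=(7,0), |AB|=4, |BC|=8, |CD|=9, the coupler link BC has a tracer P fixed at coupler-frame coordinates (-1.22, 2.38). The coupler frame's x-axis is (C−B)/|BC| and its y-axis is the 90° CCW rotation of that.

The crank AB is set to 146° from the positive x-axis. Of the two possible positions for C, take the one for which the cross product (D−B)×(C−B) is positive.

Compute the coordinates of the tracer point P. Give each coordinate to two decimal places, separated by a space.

A=(0,0), D=(7.00,0)
B = A + 4.00·(cos146°, sin146°) = (-3.3162, 2.2368)
|BD| = 10.5559
circle(B,8.00) ∩ circle(D,9.00): a=4.4727, h=6.6329
  candidates: C₊=(2.4605,7.7713) cross=70.016; C₋=(-0.3505,-5.1932) cross=-70.016
  mode + wants cross > 0 → take C=(2.4605,7.7713) (cross=70.016)
ex = (C−B)/|BC| = (0.7221,0.6918); ey = (-0.6918,0.7221)
P = B + -1.22·ex + 2.38·ey = (-5.8436,3.1113)

-5.84 3.11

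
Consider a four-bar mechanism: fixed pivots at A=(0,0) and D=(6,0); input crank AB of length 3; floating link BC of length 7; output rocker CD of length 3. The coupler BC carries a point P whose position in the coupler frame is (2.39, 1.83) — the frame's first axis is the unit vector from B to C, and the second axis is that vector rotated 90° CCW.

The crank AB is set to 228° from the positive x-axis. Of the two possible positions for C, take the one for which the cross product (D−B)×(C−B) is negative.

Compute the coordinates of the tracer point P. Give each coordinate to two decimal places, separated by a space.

0.53 -0.61

A=(0,0), D=(6.00,0)
B = A + 3.00·(cos228°, sin228°) = (-2.0074, -2.2294)
|BD| = 8.3120
circle(B,7.00) ∩ circle(D,3.00): a=6.5622, h=2.4368
  candidates: C₊=(3.6607,1.8782) cross=20.255; C₋=(4.9679,-2.8169) cross=-20.255
  mode - wants cross < 0 → take C=(4.9679,-2.8169) (cross=-20.255)
ex = (C−B)/|BC| = (0.9965,-0.0839); ey = (0.0839,0.9965)
P = B + 2.39·ex + 1.83·ey = (0.5278,-0.6065)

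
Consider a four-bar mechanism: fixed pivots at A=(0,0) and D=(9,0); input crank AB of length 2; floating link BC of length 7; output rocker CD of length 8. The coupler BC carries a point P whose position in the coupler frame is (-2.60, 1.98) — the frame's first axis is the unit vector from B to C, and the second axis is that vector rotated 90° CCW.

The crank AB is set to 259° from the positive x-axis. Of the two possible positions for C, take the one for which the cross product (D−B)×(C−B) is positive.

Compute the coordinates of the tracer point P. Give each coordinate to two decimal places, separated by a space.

A=(0,0), D=(9.00,0)
B = A + 2.00·(cos259°, sin259°) = (-0.3816, -1.9633)
|BD| = 9.5848
circle(B,7.00) ∩ circle(D,8.00): a=4.0099, h=5.7376
  candidates: C₊=(2.3681,4.4741) cross=54.994; C₋=(4.7185,-6.7579) cross=-54.994
  mode + wants cross > 0 → take C=(2.3681,4.4741) (cross=54.994)
ex = (C−B)/|BC| = (0.3928,0.9196); ey = (-0.9196,0.3928)
P = B + -2.60·ex + 1.98·ey = (-3.2238,-3.5765)

-3.22 -3.58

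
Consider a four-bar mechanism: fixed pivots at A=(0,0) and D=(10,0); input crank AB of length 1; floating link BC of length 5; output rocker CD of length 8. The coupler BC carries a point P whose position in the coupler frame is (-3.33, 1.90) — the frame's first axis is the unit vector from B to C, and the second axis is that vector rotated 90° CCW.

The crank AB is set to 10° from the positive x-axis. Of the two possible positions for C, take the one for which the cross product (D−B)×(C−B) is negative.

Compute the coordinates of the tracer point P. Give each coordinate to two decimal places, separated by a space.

1.17 4.00

A=(0,0), D=(10.00,0)
B = A + 1.00·(cos10°, sin10°) = (0.9848, 0.1736)
|BD| = 9.0169
circle(B,5.00) ∩ circle(D,8.00): a=2.3458, h=4.4156
  candidates: C₊=(3.4152,4.5432) cross=39.814; C₋=(3.2452,-4.2863) cross=-39.814
  mode - wants cross < 0 → take C=(3.2452,-4.2863) (cross=-39.814)
ex = (C−B)/|BC| = (0.4521,-0.8920); ey = (0.8920,0.4521)
P = B + -3.33·ex + 1.90·ey = (1.1742,4.0029)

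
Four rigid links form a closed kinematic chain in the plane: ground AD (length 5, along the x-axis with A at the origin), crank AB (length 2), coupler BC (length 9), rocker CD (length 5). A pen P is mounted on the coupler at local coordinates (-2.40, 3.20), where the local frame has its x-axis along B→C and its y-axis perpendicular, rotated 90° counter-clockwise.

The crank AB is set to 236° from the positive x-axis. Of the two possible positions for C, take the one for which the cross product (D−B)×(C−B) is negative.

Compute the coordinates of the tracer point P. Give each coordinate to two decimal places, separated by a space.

-2.45 2.11

A=(0,0), D=(5.00,0)
B = A + 2.00·(cos236°, sin236°) = (-1.1184, -1.6581)
|BD| = 6.3391
circle(B,9.00) ∩ circle(D,5.00): a=7.5866, h=4.8419
  candidates: C₊=(4.9376,4.9996) cross=30.693; C₋=(7.4705,-4.3470) cross=-30.693
  mode - wants cross < 0 → take C=(7.4705,-4.3470) (cross=-30.693)
ex = (C−B)/|BC| = (0.9543,-0.2988); ey = (0.2988,0.9543)
P = B + -2.40·ex + 3.20·ey = (-2.4527,2.1128)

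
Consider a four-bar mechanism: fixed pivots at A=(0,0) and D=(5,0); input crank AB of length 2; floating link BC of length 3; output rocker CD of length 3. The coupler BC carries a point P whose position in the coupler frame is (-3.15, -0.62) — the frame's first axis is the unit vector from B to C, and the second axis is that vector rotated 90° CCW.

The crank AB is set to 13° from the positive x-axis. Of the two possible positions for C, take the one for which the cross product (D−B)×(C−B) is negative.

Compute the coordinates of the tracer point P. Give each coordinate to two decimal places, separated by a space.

A=(0,0), D=(5.00,0)
B = A + 2.00·(cos13°, sin13°) = (1.9487, 0.4499)
|BD| = 3.0843
circle(B,3.00) ∩ circle(D,3.00): a=1.5421, h=2.5733
  candidates: C₊=(3.8497,2.7707) cross=7.937; C₋=(3.0990,-2.3208) cross=-7.937
  mode - wants cross < 0 → take C=(3.0990,-2.3208) (cross=-7.937)
ex = (C−B)/|BC| = (0.3834,-0.9236); ey = (0.9236,0.3834)
P = B + -3.15·ex + -0.62·ey = (0.1684,3.1214)

0.17 3.12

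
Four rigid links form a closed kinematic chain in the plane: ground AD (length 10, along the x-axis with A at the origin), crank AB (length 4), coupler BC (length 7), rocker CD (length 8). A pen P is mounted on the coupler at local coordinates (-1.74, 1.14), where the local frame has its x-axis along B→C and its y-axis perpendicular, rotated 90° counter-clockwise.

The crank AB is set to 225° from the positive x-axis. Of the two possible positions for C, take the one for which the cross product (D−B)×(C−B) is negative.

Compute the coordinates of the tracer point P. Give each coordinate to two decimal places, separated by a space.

A=(0,0), D=(10.00,0)
B = A + 4.00·(cos225°, sin225°) = (-2.8284, -2.8284)
|BD| = 13.1365
circle(B,7.00) ∩ circle(D,8.00): a=5.9973, h=3.6100
  candidates: C₊=(2.2510,1.9882) cross=47.423; C₋=(3.8055,-5.0624) cross=-47.423
  mode - wants cross < 0 → take C=(3.8055,-5.0624) (cross=-47.423)
ex = (C−B)/|BC| = (0.9477,-0.3191); ey = (0.3191,0.9477)
P = B + -1.74·ex + 1.14·ey = (-4.1136,-1.1927)

-4.11 -1.19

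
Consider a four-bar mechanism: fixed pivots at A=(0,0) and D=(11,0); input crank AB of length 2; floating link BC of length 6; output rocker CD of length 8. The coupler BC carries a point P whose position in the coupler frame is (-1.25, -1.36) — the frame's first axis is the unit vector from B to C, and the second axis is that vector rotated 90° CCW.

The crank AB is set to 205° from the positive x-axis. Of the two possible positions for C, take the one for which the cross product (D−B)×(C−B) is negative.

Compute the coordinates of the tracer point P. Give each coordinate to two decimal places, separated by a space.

-3.50 -1.59

A=(0,0), D=(11.00,0)
B = A + 2.00·(cos205°, sin205°) = (-1.8126, -0.8452)
|BD| = 12.8405
circle(B,6.00) ∩ circle(D,8.00): a=5.3299, h=2.7553
  candidates: C₊=(3.3244,2.2550) cross=35.380; C₋=(3.6871,-3.2437) cross=-35.380
  mode - wants cross < 0 → take C=(3.6871,-3.2437) (cross=-35.380)
ex = (C−B)/|BC| = (0.9166,-0.3998); ey = (0.3998,0.9166)
P = B + -1.25·ex + -1.36·ey = (-3.5021,-1.5922)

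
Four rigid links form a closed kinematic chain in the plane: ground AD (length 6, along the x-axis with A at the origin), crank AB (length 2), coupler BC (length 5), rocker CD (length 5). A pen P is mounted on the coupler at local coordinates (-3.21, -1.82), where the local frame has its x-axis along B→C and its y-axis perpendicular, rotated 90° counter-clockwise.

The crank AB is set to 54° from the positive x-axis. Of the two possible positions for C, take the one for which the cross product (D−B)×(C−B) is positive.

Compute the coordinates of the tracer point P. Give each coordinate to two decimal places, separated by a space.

-0.06 -1.86

A=(0,0), D=(6.00,0)
B = A + 2.00·(cos54°, sin54°) = (1.1756, 1.6180)
|BD| = 5.0885
circle(B,5.00) ∩ circle(D,5.00): a=2.5443, h=4.3043
  candidates: C₊=(4.9564,4.8899) cross=21.902; C₋=(2.2191,-3.2719) cross=-21.902
  mode + wants cross > 0 → take C=(4.9564,4.8899) (cross=21.902)
ex = (C−B)/|BC| = (0.7562,0.6544); ey = (-0.6544,0.7562)
P = B + -3.21·ex + -1.82·ey = (-0.0608,-1.8587)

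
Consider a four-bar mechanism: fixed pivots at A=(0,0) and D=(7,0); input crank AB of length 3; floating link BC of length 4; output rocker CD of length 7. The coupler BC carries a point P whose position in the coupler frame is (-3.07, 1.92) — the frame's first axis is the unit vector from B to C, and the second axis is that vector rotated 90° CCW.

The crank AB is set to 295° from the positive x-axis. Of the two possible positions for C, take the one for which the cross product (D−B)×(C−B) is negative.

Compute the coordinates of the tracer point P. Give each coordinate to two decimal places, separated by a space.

A=(0,0), D=(7.00,0)
B = A + 3.00·(cos295°, sin295°) = (1.2679, -2.7189)
|BD| = 6.3443
circle(B,4.00) ∩ circle(D,7.00): a=0.5714, h=3.9590
  candidates: C₊=(0.0874,1.1029) cross=25.117; C₋=(3.4808,-6.0510) cross=-25.117
  mode - wants cross < 0 → take C=(3.4808,-6.0510) (cross=-25.117)
ex = (C−B)/|BC| = (0.5532,-0.8330); ey = (0.8330,0.5532)
P = B + -3.07·ex + 1.92·ey = (1.1689,0.9007)

1.17 0.90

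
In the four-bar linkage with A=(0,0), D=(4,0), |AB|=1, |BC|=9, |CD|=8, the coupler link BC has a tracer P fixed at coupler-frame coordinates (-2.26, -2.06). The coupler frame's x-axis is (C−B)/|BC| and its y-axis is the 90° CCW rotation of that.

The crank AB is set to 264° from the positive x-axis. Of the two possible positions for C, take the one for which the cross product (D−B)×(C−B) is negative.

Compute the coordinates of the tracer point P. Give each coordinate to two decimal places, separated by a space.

-3.14 -0.63

A=(0,0), D=(4.00,0)
B = A + 1.00·(cos264°, sin264°) = (-0.1045, -0.9945)
|BD| = 4.2233
circle(B,9.00) ∩ circle(D,8.00): a=4.1243, h=7.9994
  candidates: C₊=(2.0200,7.7511) cross=33.784; C₋=(5.7875,-7.7977) cross=-33.784
  mode - wants cross < 0 → take C=(5.7875,-7.7977) (cross=-33.784)
ex = (C−B)/|BC| = (0.6547,-0.7559); ey = (0.7559,0.6547)
P = B + -2.26·ex + -2.06·ey = (-3.1413,-0.6348)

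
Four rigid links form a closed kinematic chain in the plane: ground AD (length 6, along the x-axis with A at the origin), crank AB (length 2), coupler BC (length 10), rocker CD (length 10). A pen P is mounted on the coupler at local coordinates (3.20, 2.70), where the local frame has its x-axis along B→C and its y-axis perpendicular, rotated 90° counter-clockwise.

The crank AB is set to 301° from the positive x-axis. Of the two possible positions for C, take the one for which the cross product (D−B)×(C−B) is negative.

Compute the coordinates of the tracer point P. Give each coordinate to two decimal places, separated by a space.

5.06 -2.84

A=(0,0), D=(6.00,0)
B = A + 2.00·(cos301°, sin301°) = (1.0301, -1.7143)
|BD| = 5.2573
circle(B,10.00) ∩ circle(D,10.00): a=2.6286, h=9.6483
  candidates: C₊=(0.3688,8.2638) cross=50.724; C₋=(6.6612,-9.9781) cross=-50.724
  mode - wants cross < 0 → take C=(6.6612,-9.9781) (cross=-50.724)
ex = (C−B)/|BC| = (0.5631,-0.8264); ey = (0.8264,0.5631)
P = B + 3.20·ex + 2.70·ey = (5.0633,-2.8383)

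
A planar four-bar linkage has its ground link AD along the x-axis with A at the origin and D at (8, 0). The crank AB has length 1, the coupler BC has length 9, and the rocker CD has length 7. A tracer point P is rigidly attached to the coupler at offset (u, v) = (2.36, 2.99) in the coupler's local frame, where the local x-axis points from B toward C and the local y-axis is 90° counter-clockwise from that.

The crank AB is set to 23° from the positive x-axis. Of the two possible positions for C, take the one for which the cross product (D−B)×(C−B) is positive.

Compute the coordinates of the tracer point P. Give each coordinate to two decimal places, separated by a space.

A=(0,0), D=(8.00,0)
B = A + 1.00·(cos23°, sin23°) = (0.9205, 0.3907)
|BD| = 7.0903
circle(B,9.00) ∩ circle(D,7.00): a=5.8017, h=6.8804
  candidates: C₊=(7.0926,6.9409) cross=48.784; C₋=(6.3343,-6.7989) cross=-48.784
  mode + wants cross > 0 → take C=(7.0926,6.9409) (cross=48.784)
ex = (C−B)/|BC| = (0.6858,0.7278); ey = (-0.7278,0.6858)
P = B + 2.36·ex + 2.99·ey = (0.3628,4.1588)

0.36 4.16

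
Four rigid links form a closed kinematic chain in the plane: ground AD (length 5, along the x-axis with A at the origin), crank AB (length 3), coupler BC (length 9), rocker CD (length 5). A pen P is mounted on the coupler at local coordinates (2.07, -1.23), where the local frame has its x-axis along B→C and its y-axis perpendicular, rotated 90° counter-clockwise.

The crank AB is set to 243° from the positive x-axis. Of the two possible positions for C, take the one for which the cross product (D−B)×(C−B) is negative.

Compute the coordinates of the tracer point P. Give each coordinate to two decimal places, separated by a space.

0.44 -4.27

A=(0,0), D=(5.00,0)
B = A + 3.00·(cos243°, sin243°) = (-1.3620, -2.6730)
|BD| = 6.9007
circle(B,9.00) ∩ circle(D,5.00): a=7.5079, h=4.9630
  candidates: C₊=(3.6374,4.8107) cross=34.248; C₋=(7.4822,-4.3403) cross=-34.248
  mode - wants cross < 0 → take C=(7.4822,-4.3403) (cross=-34.248)
ex = (C−B)/|BC| = (0.9827,-0.1853); ey = (0.1853,0.9827)
P = B + 2.07·ex + -1.23·ey = (0.4443,-4.2652)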